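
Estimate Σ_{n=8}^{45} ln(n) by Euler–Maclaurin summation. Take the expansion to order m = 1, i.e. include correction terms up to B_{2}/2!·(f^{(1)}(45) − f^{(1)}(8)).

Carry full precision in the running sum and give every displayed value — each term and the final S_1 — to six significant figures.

S_1 ≈ 120.599

The integral term ∫_8^45 ln(x) dx = 117.664.
Boundary: ½(f(8) + f(45)) = ½(2.07944 + 3.80666) = 2.94305.
Running total after boundary: 120.607.
k=1: B_{2}/(2)! × [f^{(1)}(45) − f^{(1)}(8)] = 1/12 × (0.0222222 − 0.125000) = -0.00856481.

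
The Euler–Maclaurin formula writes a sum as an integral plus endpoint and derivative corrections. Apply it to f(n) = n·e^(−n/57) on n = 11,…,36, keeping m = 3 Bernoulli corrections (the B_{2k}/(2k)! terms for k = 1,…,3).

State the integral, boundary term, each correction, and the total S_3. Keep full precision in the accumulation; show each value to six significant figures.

∫_11^36 x·e^(−x/57) dx evaluates to 376.933.
Endpoint term: (f(11) + f(36))/2 = (9.06946 + 19.1431)/2 = 14.1063.
Running total after boundary: 391.040.
k=1: B_{2}/(2)! × [f^{(1)}(36) − f^{(1)}(11)] = 1/12 × (0.195908 − 0.665383) = -0.0391229.
After k=1: 391.000.
k=2: B_{4}/(4)! × [f^{(3)}(36) − f^{(3)}(11)] = −1/720 × (0.000387631 − 0.000712335) = 4.50978e-07.
After k=2: 391.000.
k=3: B_{6}/(6)! × [f^{(5)}(36) − f^{(5)}(11)] = 1/30240 × (2.20056e-07 − 3.75461e-07) = -5.13905e-12.

S_3 ≈ 391.000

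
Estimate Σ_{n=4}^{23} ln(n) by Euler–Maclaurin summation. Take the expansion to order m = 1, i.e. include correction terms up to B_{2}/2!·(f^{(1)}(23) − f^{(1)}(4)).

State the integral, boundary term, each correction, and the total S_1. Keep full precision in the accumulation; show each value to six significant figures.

S_1 ≈ 49.8149

∫_4^23 ln(x) dx evaluates to 47.5712.
Endpoint term: (f(4) + f(23))/2 = (1.38629 + 3.13549)/2 = 2.26089.
So far: 49.8321.
Correction k=1: B_{2}/2! · (f^{(1)}(23) − f^{(1)}(4)) = 1/12 · (0.0434783 − 0.250000) = -0.0172101.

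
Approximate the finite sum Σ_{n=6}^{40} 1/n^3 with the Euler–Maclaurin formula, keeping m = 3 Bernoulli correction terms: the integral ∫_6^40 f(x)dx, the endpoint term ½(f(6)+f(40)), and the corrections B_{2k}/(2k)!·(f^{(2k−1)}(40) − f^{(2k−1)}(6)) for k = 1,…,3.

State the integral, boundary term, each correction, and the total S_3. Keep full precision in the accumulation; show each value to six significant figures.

The integral term ∫_6^40 1/x^3 dx = 0.0135764.
Endpoint term: (f(6) + f(40))/2 = (0.00462963 + 1.56250e-05)/2 = 0.00232263.
So far: 0.0158990.
Order-1 term: 1/12 · (-1.17187e-06 − (-0.00231481)) = 0.000192804.
After k=1: 0.0160918.
Order-2 term: −1/720 · (-1.46484e-08 − (-0.00128601)) = -1.78610e-06.
After k=2: 0.0160900.
Order-3 term: 1/30240 · (-3.84521e-10 − (-0.00150034)) = 4.96145e-08.

S_3 ≈ 0.0160901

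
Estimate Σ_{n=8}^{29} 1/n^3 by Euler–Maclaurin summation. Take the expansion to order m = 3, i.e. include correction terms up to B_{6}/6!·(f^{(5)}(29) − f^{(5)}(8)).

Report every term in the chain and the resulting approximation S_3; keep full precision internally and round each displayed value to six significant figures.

Integral: ∫_8^29 1/x^3 dx = 0.00721797.
Endpoint term: (f(8) + f(29))/2 = (0.00195312 + 4.10021e-05)/2 = 0.000997064.
Running total after boundary: 0.00821503.
Correction k=1: B_{2}/2! · (f^{(1)}(29) − f^{(1)}(8)) = 1/12 · (-4.24160e-06 − (-0.000732422)) = 6.06817e-05.
After k=1: 0.00827571.
Correction k=2: B_{4}/4! · (f^{(3)}(29) − f^{(3)}(8)) = −1/720 · (-1.00870e-07 − (-0.000228882)) = -3.17751e-07.
After k=2: 0.00827540.
Correction k=3: B_{6}/6! · (f^{(5)}(29) − f^{(5)}(8)) = 1/30240 · (-5.03752e-09 − (-0.000150204)) = 4.96689e-09.

S_3 ≈ 0.00827540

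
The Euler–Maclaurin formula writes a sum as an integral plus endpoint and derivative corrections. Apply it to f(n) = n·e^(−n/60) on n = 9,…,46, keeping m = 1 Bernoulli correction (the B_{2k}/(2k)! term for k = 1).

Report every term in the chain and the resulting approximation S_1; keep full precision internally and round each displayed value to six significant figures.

S_1 ≈ 623.242

Integral: ∫_9^46 x·e^(−x/60) dx = 608.736.
Boundary: ½(f(9) + f(46)) = ½(7.74637 + 21.3697) = 14.5580.
Integral + boundary = 623.294.
Correction k=1: B_{2}/2! · (f^{(1)}(46) − f^{(1)}(9)) = 1/12 · (0.108397 − 0.731602) = -0.0519337.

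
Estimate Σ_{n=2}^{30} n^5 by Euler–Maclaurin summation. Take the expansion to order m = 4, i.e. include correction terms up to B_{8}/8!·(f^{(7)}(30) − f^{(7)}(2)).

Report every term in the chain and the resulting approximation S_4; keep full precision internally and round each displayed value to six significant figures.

The integral term ∫_2^30 x^5 dx = 1.21500e+08.
Endpoint term: (f(2) + f(30))/2 = (32.0000 + 2.43000e+07)/2 = 1.21500e+07.
Running total after boundary: 1.33650e+08.
Order-1 term: 1/12 · (4.05000e+06 − 80.0000) = 337493.
After k=1: 1.33987e+08.
Order-2 term: −1/720 · (54000.0 − 240.000) = -74.6667.
After k=2: 1.33987e+08.
Order-3 term: 1/30240 · (120.000 − 120.000) = 0.00000.
After k=3: 1.33987e+08.
Order-4 term: −1/1209600 · (0.00000 − 0.00000) = 0.00000.

S_4 ≈ 1.33987e+08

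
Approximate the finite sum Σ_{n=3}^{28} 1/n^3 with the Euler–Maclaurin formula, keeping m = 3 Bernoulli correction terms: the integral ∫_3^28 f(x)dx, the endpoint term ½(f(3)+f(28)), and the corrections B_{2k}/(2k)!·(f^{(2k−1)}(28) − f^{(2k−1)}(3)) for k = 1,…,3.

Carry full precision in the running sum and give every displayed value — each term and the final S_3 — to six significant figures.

∫_3^28 1/x^3 dx evaluates to 0.0549178.
Endpoint term: (f(3) + f(28))/2 = (0.0370370 + 4.55539e-05)/2 = 0.0185413.
Running total after boundary: 0.0734591.
k=1: B_{2}/(2)! × [f^{(1)}(28) − f^{(1)}(3)] = 1/12 × (-4.88078e-06 − (-0.0370370)) = 0.00308601.
Running total after k=1: 0.0765451.
k=2: B_{4}/(4)! × [f^{(3)}(28) − f^{(3)}(3)] = −1/720 × (-1.24510e-07 − (-0.0823045)) = -0.000114312.
Running total after k=2: 0.0764308.
k=3: B_{6}/(6)! × [f^{(5)}(28) − f^{(5)}(3)] = 1/30240 × (-6.67016e-09 − (-0.384088)) = 1.27013e-05.

S_3 ≈ 0.0764435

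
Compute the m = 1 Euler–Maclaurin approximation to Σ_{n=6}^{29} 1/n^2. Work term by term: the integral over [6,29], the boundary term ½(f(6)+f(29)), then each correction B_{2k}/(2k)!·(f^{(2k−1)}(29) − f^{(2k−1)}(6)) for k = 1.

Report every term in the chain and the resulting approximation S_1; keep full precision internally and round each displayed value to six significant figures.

The integral term ∫_6^29 1/x^2 dx = 0.132184.
Boundary: ½(f(6) + f(29)) = ½(0.0277778 + 0.00118906) = 0.0144834.
Integral + boundary = 0.146667.
Correction k=1: B_{2}/2! · (f^{(1)}(29) − f^{(1)}(6)) = 1/12 · (-8.20042e-05 − (-0.00925926)) = 0.000764771.

S_1 ≈ 0.147432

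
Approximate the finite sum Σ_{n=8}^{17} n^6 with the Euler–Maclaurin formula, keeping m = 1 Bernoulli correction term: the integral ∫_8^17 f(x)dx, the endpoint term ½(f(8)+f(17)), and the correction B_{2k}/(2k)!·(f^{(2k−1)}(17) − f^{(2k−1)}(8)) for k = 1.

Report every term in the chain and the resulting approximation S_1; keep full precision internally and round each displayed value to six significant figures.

∫_8^17 x^6 dx evaluates to 5.83202e+07.
Endpoint term: (f(8) + f(17))/2 = (262144 + 2.41376e+07)/2 = 1.21999e+07.
Integral + boundary = 7.05201e+07.
k=1: B_{2}/(2)! × [f^{(1)}(17) − f^{(1)}(8)] = 1/12 × (8.51914e+06 − 196608) = 693544.

S_1 ≈ 7.12136e+07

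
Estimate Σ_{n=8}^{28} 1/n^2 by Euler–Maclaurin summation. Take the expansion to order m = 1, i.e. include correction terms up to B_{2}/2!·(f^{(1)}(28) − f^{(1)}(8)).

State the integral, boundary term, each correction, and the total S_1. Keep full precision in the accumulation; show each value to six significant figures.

S_1 ≈ 0.0980539

∫_8^28 1/x^2 dx evaluates to 0.0892857.
Boundary: ½(f(8) + f(28)) = ½(0.0156250 + 0.00127551) = 0.00845026.
So far: 0.0977360.
Order-1 term: 1/12 · (-9.11079e-05 − (-0.00390625)) = 0.000317929.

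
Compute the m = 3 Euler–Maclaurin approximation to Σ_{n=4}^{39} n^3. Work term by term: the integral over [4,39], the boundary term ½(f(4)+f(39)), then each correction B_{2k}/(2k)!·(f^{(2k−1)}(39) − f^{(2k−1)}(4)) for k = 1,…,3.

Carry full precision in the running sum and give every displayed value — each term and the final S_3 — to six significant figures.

The integral term ∫_4^39 x^3 dx = 578296.
½[f(4) + f(39)] = ½[64.0000 + 59319.0] = 29691.5.
Running total after boundary: 607988.
Correction k=1: B_{2}/2! · (f^{(1)}(39) − f^{(1)}(4)) = 1/12 · (4563.00 − 48.0000) = 376.250.
Partial sum through k=1: 608364.
Correction k=2: B_{4}/4! · (f^{(3)}(39) − f^{(3)}(4)) = −1/720 · (6.00000 − 6.00000) = 0.00000.
Partial sum through k=2: 608364.
Correction k=3: B_{6}/6! · (f^{(5)}(39) − f^{(5)}(4)) = 1/30240 · (0.00000 − 0.00000) = 0.00000.

S_3 ≈ 608364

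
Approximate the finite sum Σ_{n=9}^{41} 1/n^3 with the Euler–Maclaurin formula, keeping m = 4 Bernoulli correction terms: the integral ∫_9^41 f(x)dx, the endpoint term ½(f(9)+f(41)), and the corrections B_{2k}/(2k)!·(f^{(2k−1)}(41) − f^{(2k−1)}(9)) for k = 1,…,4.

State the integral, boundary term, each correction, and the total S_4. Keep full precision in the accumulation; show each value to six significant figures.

S_4 ≈ 0.00660638

∫_9^41 1/x^3 dx evaluates to 0.00587540.
Endpoint term: (f(9) + f(41))/2 = (0.00137174 + 1.45094e-05)/2 = 0.000693126.
So far: 0.00656852.
k=1: B_{2}/(2)! × [f^{(1)}(41) − f^{(1)}(9)] = 1/12 × (-1.06166e-06 − (-0.000457247)) = 3.80155e-05.
Running total after k=1: 0.00660654.
k=2: B_{4}/(4)! × [f^{(3)}(41) − f^{(3)}(9)] = −1/720 × (-1.26313e-08 − (-0.000112901)) = -1.56789e-07.
Running total after k=2: 0.00660638.
k=3: B_{6}/(6)! × [f^{(5)}(41) − f^{(5)}(9)] = 1/30240 × (-3.15595e-10 − (-5.85410e-05)) = 1.93587e-09.
Running total after k=3: 0.00660638.
k=4: B_{8}/(8)! × [f^{(7)}(41) − f^{(7)}(9)] = −1/1209600 × (-1.35174e-11 − (-5.20365e-05)) = -4.30196e-11.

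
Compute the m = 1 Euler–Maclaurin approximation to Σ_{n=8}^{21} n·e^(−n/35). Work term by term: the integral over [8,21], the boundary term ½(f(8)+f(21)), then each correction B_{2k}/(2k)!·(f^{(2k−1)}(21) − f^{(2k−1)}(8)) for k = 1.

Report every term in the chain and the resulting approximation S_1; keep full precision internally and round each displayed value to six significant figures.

S_1 ≈ 130.724

The integral term ∫_8^21 x·e^(−x/35) dx = 121.812.
½[f(8) + f(21)] = ½[6.36536 + 11.5250] = 8.94520.
Running total after boundary: 130.757.
Order-1 term: 1/12 · (0.219525 − 0.613802) = -0.0328565.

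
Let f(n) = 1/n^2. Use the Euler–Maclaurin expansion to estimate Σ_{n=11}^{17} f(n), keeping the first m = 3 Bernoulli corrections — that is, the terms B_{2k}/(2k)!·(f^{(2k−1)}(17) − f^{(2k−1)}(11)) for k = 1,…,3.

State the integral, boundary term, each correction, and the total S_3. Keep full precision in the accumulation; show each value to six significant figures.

∫_11^17 1/x^2 dx evaluates to 0.0320856.
½[f(11) + f(17)] = ½[0.00826446 + 0.00346021] = 0.00586234.
Integral + boundary = 0.0379479.
k=1: B_{2}/(2)! × [f^{(1)}(17) − f^{(1)}(11)] = 1/12 × (-0.000407083 − (-0.00150263)) = 9.12955e-05.
Running total after k=1: 0.0380392.
k=2: B_{4}/(4)! × [f^{(3)}(17) − f^{(3)}(11)] = −1/720 × (-1.69031e-05 − (-0.000149021)) = -1.83497e-07.
Running total after k=2: 0.0380390.
k=3: B_{6}/(6)! × [f^{(5)}(17) − f^{(5)}(11)] = 1/30240 × (-1.75465e-06 − (-3.69474e-05)) = 1.16378e-09.

S_3 ≈ 0.0380390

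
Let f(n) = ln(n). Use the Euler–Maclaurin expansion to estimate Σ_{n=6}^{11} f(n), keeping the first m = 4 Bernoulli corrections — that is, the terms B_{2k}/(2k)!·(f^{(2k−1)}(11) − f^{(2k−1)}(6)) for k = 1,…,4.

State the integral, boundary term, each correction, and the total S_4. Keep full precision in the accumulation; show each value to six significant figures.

Integral: ∫_6^11 ln(x) dx = 10.6263.
½[f(6) + f(11)] = ½[1.79176 + 2.39790] = 2.09483.
Integral + boundary = 12.7211.
Order-1 term: 1/12 · (0.0909091 − 0.166667) = -0.00631313.
Partial sum through k=1: 12.7148.
Order-2 term: −1/720 · (0.00150263 − 0.00925926) = 1.07731e-05.
Partial sum through k=2: 12.7148.
Order-3 term: 1/30240 · (0.000149021 − 0.00308642) = -9.71362e-08.
Partial sum through k=3: 12.7148.
Order-4 term: −1/1209600 · (3.69474e-05 − 0.00257202) = 2.09579e-09.

S_4 ≈ 12.7148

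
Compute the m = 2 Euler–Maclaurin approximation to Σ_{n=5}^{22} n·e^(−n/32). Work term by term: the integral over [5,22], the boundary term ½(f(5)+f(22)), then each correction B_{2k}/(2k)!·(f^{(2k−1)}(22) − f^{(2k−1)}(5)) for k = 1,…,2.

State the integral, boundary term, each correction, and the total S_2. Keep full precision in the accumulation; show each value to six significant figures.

The integral term ∫_5^22 x·e^(−x/32) dx = 143.836.
Endpoint term: (f(5) + f(22))/2 = (4.27673 + 11.0623)/2 = 7.66951.
Running total after boundary: 151.505.
k=1: B_{2}/(2)! × [f^{(1)}(22) − f^{(1)}(5)] = 1/12 × (0.157135 − 0.721698) = -0.0470469.
Partial sum through k=1: 151.458.
k=2: B_{4}/(4)! × [f^{(3)}(22) − f^{(3)}(5)] = −1/720 × (0.00113554 − 0.00237538) = 1.72199e-06.

S_2 ≈ 151.458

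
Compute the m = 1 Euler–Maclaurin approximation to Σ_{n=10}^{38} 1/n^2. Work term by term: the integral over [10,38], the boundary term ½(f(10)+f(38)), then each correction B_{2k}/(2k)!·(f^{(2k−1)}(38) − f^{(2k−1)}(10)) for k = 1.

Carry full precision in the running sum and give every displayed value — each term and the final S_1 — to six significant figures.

The integral term ∫_10^38 1/x^2 dx = 0.0736842.
Boundary: ½(f(10) + f(38)) = ½(0.0100000 + 0.000692521) = 0.00534626.
Running total after boundary: 0.0790305.
k=1: B_{2}/(2)! × [f^{(1)}(38) − f^{(1)}(10)] = 1/12 × (-3.64485e-05 − (-0.00200000)) = 0.000163629.

S_1 ≈ 0.0791941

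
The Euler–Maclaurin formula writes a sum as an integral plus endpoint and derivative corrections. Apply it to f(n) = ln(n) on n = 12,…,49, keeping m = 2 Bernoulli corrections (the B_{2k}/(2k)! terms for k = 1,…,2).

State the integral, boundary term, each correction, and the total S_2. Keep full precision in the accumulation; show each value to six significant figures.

S_2 ≈ 127.063

Integral: ∫_12^49 ln(x) dx = 123.880.
½[f(12) + f(49)] = ½[2.48491 + 3.89182] = 3.18836.
So far: 127.069.
Correction k=1: B_{2}/2! · (f^{(1)}(49) − f^{(1)}(12)) = 1/12 · (0.0204082 − 0.0833333) = -0.00524376.
Partial sum through k=1: 127.063.
Correction k=2: B_{4}/4! · (f^{(3)}(49) − f^{(3)}(12)) = −1/720 · (1.69997e-05 − 0.00115741) = 1.58390e-06.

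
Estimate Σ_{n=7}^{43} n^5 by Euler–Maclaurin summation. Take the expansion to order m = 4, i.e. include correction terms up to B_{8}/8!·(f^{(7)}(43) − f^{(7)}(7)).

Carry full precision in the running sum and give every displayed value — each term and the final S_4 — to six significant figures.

Integral: ∫_7^43 x^5 dx = 1.05354e+09.
½[f(7) + f(43)] = ½[16807.0 + 1.47008e+08] = 7.35126e+07.
Running total after boundary: 1.12705e+09.
Order-1 term: 1/12 · (1.70940e+07 − 12005.0) = 1.42350e+06.
After k=1: 1.12848e+09.
Order-2 term: −1/720 · (110940 − 2940.00) = -150.000.
After k=2: 1.12848e+09.
Order-3 term: 1/30240 · (120.000 − 120.000) = 0.00000.
After k=3: 1.12848e+09.
Order-4 term: −1/1209600 · (0.00000 − 0.00000) = 0.00000.

S_4 ≈ 1.12848e+09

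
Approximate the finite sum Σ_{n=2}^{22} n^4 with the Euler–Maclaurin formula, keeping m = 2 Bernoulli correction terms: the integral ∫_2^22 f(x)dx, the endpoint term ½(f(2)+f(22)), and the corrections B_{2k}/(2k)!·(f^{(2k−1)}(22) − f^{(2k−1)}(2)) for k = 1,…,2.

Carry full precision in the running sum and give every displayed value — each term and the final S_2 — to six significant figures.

S_2 ≈ 1.15140e+06

Integral: ∫_2^22 x^4 dx = 1.03072e+06.
Boundary: ½(f(2) + f(22)) = ½(16.0000 + 234256) = 117136.
So far: 1.14786e+06.
Correction k=1: B_{2}/2! · (f^{(1)}(22) − f^{(1)}(2)) = 1/12 · (42592.0 − 32.0000) = 3546.67.
After k=1: 1.15140e+06.
Correction k=2: B_{4}/4! · (f^{(3)}(22) − f^{(3)}(2)) = −1/720 · (528.000 − 48.0000) = -0.666667.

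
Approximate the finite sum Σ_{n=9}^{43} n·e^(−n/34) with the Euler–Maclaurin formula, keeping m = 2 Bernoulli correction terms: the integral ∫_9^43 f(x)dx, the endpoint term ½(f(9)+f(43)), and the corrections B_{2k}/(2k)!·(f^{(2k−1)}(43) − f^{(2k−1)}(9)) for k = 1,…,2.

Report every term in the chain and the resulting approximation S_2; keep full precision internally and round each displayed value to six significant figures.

S_2 ≈ 392.335

∫_9^43 x·e^(−x/34) dx evaluates to 382.865.
Boundary: ½(f(9) + f(43)) = ½(6.90688 + 12.1399) = 9.52337.
So far: 392.389.
k=1: B_{2}/(2)! × [f^{(1)}(43) − f^{(1)}(9)] = 1/12 × (-0.0747324 − 0.564288) = -0.0532517.
Running total after k=1: 392.335.
k=2: B_{4}/(4)! × [f^{(3)}(43) − f^{(3)}(9)] = −1/720 × (0.000423800 − 0.00181587) = 1.93344e-06.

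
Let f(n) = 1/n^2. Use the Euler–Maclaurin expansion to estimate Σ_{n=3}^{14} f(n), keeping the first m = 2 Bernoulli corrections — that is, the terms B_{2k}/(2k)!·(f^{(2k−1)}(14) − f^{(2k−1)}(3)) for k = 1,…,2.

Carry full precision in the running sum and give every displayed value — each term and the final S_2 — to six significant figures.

S_2 ≈ 0.325986

The integral term ∫_3^14 1/x^2 dx = 0.261905.
½[f(3) + f(14)] = ½[0.111111 + 0.00510204] = 0.0581066.
So far: 0.320011.
Order-1 term: 1/12 · (-0.000728863 − (-0.0740741)) = 0.00611210.
Partial sum through k=1: 0.326123.
Order-2 term: −1/720 · (-4.46243e-05 − (-0.0987654)) = -0.000137112.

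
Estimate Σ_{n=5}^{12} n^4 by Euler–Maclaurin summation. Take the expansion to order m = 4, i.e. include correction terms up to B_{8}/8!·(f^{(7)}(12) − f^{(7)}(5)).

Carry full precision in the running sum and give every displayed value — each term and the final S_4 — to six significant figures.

The integral term ∫_5^12 x^4 dx = 49141.4.
Endpoint term: (f(5) + f(12))/2 = (625.000 + 20736.0)/2 = 10680.5.
Integral + boundary = 59821.9.
Correction k=1: B_{2}/2! · (f^{(1)}(12) − f^{(1)}(5)) = 1/12 · (6912.00 − 500.000) = 534.333.
Partial sum through k=1: 60356.2.
Correction k=2: B_{4}/4! · (f^{(3)}(12) − f^{(3)}(5)) = −1/720 · (288.000 − 120.000) = -0.233333.
Partial sum through k=2: 60356.0.
Correction k=3: B_{6}/6! · (f^{(5)}(12) − f^{(5)}(5)) = 1/30240 · (0.00000 − 0.00000) = 0.00000.
Partial sum through k=3: 60356.0.
Correction k=4: B_{8}/8! · (f^{(7)}(12) − f^{(7)}(5)) = −1/1209600 · (0.00000 − 0.00000) = 0.00000.

S_4 ≈ 60356.0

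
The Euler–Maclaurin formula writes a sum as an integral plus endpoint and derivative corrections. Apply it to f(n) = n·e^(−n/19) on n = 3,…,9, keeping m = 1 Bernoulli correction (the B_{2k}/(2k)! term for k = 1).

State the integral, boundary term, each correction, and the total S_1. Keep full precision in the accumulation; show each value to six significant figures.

S_1 ≈ 29.7188

∫_3^9 x·e^(−x/19) dx evaluates to 25.6683.
½[f(3) + f(9)] = ½[2.56182 + 5.60433] = 4.08308.
So far: 29.7514.
Order-1 term: 1/12 · (0.327739 − 0.719107) = -0.0326140.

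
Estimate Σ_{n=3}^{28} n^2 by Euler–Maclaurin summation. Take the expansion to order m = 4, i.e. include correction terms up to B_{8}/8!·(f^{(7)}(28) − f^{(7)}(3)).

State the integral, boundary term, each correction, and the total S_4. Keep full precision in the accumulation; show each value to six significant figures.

S_4 ≈ 7709.00

∫_3^28 x^2 dx evaluates to 7308.33.
Endpoint term: (f(3) + f(28))/2 = (9.00000 + 784.000)/2 = 396.500.
Running total after boundary: 7704.83.
k=1: B_{2}/(2)! × [f^{(1)}(28) − f^{(1)}(3)] = 1/12 × (56.0000 − 6.00000) = 4.16667.
Partial sum through k=1: 7709.00.
k=2: B_{4}/(4)! × [f^{(3)}(28) − f^{(3)}(3)] = −1/720 × (0.00000 − 0.00000) = 0.00000.
Partial sum through k=2: 7709.00.
k=3: B_{6}/(6)! × [f^{(5)}(28) − f^{(5)}(3)] = 1/30240 × (0.00000 − 0.00000) = 0.00000.
Partial sum through k=3: 7709.00.
k=4: B_{8}/(8)! × [f^{(7)}(28) − f^{(7)}(3)] = −1/1209600 × (0.00000 − 0.00000) = 0.00000.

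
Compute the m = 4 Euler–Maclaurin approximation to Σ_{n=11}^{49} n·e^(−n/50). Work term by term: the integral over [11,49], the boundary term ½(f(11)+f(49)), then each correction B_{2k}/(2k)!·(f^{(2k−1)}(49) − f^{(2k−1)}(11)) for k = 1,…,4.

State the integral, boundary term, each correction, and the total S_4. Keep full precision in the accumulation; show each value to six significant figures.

S_4 ≈ 603.450

∫_11^49 x·e^(−x/50) dx evaluates to 589.892.
Boundary: ½(f(11) + f(49)) = ½(8.82771 + 18.3902) = 13.6090.
So far: 603.501.
Correction k=1: B_{2}/2! · (f^{(1)}(49) − f^{(1)}(11)) = 1/12 · (0.00750622 − 0.625965) = -0.0515382.
Running total after k=1: 603.450.
Correction k=2: B_{4}/4! · (f^{(3)}(49) − f^{(3)}(11)) = −1/720 · (0.000303251 − 0.000892401) = 8.18263e-07.
Running total after k=2: 603.450.
Correction k=3: B_{6}/6! · (f^{(5)}(49) − f^{(5)}(11)) = 1/30240 · (2.41400e-07 − 6.13766e-07) = -1.23137e-11.
Running total after k=3: 603.450.
Correction k=4: B_{8}/8! · (f^{(7)}(49) − f^{(7)}(11)) = −1/1209600 · (1.44600e-10 − 3.48229e-10) = 1.68344e-16.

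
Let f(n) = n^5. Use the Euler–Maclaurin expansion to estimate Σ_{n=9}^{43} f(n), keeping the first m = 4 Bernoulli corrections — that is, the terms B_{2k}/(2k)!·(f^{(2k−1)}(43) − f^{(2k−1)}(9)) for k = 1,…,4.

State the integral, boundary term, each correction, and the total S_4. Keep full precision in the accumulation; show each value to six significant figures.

S_4 ≈ 1.12843e+09

Integral: ∫_9^43 x^5 dx = 1.05347e+09.
Endpoint term: (f(9) + f(43))/2 = (59049.0 + 1.47008e+08)/2 = 7.35337e+07.
Running total after boundary: 1.12701e+09.
Correction k=1: B_{2}/2! · (f^{(1)}(43) − f^{(1)}(9)) = 1/12 · (1.70940e+07 − 32805.0) = 1.42177e+06.
Running total after k=1: 1.12843e+09.
Correction k=2: B_{4}/4! · (f^{(3)}(43) − f^{(3)}(9)) = −1/720 · (110940 − 4860.00) = -147.333.
Running total after k=2: 1.12843e+09.
Correction k=3: B_{6}/6! · (f^{(5)}(43) − f^{(5)}(9)) = 1/30240 · (120.000 − 120.000) = 0.00000.
Running total after k=3: 1.12843e+09.
Correction k=4: B_{8}/8! · (f^{(7)}(43) − f^{(7)}(9)) = −1/1209600 · (0.00000 − 0.00000) = 0.00000.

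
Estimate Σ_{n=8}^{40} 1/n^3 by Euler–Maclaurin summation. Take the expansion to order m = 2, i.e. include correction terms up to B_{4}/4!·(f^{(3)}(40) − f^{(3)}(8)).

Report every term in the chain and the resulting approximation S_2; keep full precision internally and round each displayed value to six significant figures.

S_2 ≈ 0.00854499

The integral term ∫_8^40 1/x^3 dx = 0.00750000.
Endpoint term: (f(8) + f(40))/2 = (0.00195312 + 1.56250e-05)/2 = 0.000984375.
Integral + boundary = 0.00848437.
k=1: B_{2}/(2)! × [f^{(1)}(40) − f^{(1)}(8)] = 1/12 × (-1.17187e-06 − (-0.000732422)) = 6.09375e-05.
After k=1: 0.00854531.
k=2: B_{4}/(4)! × [f^{(3)}(40) − f^{(3)}(8)] = −1/720 × (-1.46484e-08 − (-0.000228882)) = -3.17871e-07.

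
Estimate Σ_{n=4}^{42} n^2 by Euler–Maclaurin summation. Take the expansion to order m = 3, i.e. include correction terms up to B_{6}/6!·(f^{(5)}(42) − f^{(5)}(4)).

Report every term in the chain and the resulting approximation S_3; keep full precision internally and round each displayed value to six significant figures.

S_3 ≈ 25571.0

∫_4^42 x^2 dx evaluates to 24674.7.
Boundary: ½(f(4) + f(42)) = ½(16.0000 + 1764.00) = 890.000.
So far: 25564.7.
k=1: B_{2}/(2)! × [f^{(1)}(42) − f^{(1)}(4)] = 1/12 × (84.0000 − 8.00000) = 6.33333.
Partial sum through k=1: 25571.0.
k=2: B_{4}/(4)! × [f^{(3)}(42) − f^{(3)}(4)] = −1/720 × (0.00000 − 0.00000) = 0.00000.
Partial sum through k=2: 25571.0.
k=3: B_{6}/(6)! × [f^{(5)}(42) − f^{(5)}(4)] = 1/30240 × (0.00000 − 0.00000) = 0.00000.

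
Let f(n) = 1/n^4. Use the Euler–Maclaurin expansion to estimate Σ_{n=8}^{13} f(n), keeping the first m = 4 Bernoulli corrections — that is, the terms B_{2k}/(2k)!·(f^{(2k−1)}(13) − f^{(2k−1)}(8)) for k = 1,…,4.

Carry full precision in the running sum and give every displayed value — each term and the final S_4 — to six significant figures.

S_4 ≈ 0.000648096

∫_8^13 1/x^4 dx evaluates to 0.000499320.
½[f(8) + f(13)] = ½[0.000244141 + 3.50128e-05] = 0.000139577.
Running total after boundary: 0.000638896.
Correction k=1: B_{2}/2! · (f^{(1)}(13) − f^{(1)}(8)) = 1/12 · (-1.07732e-05 − (-0.000122070)) = 9.27476e-06.
Partial sum through k=1: 0.000648171.
Correction k=2: B_{4}/4! · (f^{(3)}(13) − f^{(3)}(8)) = −1/720 · (-1.91240e-06 − (-5.72205e-05)) = -7.68168e-08.
Partial sum through k=2: 0.000648094.
Correction k=3: B_{6}/6! · (f^{(5)}(13) − f^{(5)}(8)) = 1/30240 · (-6.33693e-07 − (-5.00679e-05)) = 1.63473e-09.
Partial sum through k=3: 0.000648096.
Correction k=4: B_{8}/8! · (f^{(7)}(13) − f^{(7)}(8)) = −1/1209600 · (-3.37470e-07 − (-7.04080e-05)) = -5.79287e-11.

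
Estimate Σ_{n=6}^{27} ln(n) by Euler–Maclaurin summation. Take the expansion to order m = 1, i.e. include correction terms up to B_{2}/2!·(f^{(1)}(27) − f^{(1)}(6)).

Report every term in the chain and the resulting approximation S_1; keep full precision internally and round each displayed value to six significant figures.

S_1 ≈ 59.7700

∫_6^27 ln(x) dx evaluates to 57.2370.
Boundary: ½(f(6) + f(27)) = ½(1.79176 + 3.29584) = 2.54380.
So far: 59.7808.
k=1: B_{2}/(2)! × [f^{(1)}(27) − f^{(1)}(6)] = 1/12 × (0.0370370 − 0.166667) = -0.0108025.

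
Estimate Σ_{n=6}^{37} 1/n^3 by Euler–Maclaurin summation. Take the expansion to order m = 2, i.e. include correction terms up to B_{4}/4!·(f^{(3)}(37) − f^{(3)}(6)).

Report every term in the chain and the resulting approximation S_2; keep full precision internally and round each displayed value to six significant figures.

S_2 ≈ 0.0160393

Integral: ∫_6^37 1/x^3 dx = 0.0135237.
Boundary: ½(f(6) + f(37)) = ½(0.00462963 + 1.97422e-05) = 0.00232469.
Integral + boundary = 0.0158483.
Order-1 term: 1/12 · (-1.60072e-06 − (-0.00231481)) = 0.000192768.
After k=1: 0.0160411.
Order-2 term: −1/720 · (-2.33852e-08 − (-0.00128601)) = -1.78609e-06.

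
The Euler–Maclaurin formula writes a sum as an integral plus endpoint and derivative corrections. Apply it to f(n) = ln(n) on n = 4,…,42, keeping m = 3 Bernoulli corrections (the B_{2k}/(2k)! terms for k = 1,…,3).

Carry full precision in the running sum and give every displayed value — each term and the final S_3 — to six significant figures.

S_3 ≈ 115.980

The integral term ∫_4^42 ln(x) dx = 113.437.
½[f(4) + f(42)] = ½[1.38629 + 3.73767] = 2.56198.
Running total after boundary: 115.999.
k=1: B_{2}/(2)! × [f^{(1)}(42) − f^{(1)}(4)] = 1/12 × (0.0238095 − 0.250000) = -0.0188492.
Partial sum through k=1: 115.980.
k=2: B_{4}/(4)! × [f^{(3)}(42) − f^{(3)}(4)] = −1/720 × (2.69949e-05 − 0.0312500) = 4.33653e-05.
Partial sum through k=2: 115.980.
k=3: B_{6}/(6)! × [f^{(5)}(42) − f^{(5)}(4)] = 1/30240 × (1.83639e-07 − 0.0234375) = -7.75044e-07.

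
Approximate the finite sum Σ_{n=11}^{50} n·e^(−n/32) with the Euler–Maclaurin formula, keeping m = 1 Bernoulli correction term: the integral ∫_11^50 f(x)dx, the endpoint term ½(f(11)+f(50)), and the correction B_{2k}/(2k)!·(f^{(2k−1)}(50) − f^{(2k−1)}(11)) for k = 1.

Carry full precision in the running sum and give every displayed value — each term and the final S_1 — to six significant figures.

The integral term ∫_11^50 x·e^(−x/32) dx = 425.710.
½[f(11) + f(50)] = ½[7.80017 + 10.4806] = 9.14037.
So far: 434.850.
k=1: B_{2}/(2)! × [f^{(1)}(50) − f^{(1)}(11)] = 1/12 × (-0.117906 − 0.465351) = -0.0486048.

S_1 ≈ 434.802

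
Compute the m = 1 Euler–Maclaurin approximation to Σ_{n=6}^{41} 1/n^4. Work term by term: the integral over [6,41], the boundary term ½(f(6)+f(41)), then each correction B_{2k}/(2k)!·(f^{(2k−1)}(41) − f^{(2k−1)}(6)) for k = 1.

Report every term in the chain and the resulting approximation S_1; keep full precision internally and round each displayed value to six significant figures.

∫_6^41 1/x^4 dx evaluates to 0.00153837.
½[f(6) + f(41)] = ½[0.000771605 + 3.53887e-07] = 0.000385979.
Running total after boundary: 0.00192435.
k=1: B_{2}/(2)! × [f^{(1)}(41) − f^{(1)}(6)] = 1/12 × (-3.45256e-08 − (-0.000514403)) = 4.28641e-05.

S_1 ≈ 0.00196722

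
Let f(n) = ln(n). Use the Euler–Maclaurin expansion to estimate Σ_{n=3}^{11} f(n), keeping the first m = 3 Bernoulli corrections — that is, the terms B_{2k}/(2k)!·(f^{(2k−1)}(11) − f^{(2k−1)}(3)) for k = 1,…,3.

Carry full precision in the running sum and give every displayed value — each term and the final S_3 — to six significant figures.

S_3 ≈ 16.8092

Integral: ∫_3^11 ln(x) dx = 15.0810.
Boundary: ½(f(3) + f(11)) = ½(1.09861 + 2.39790) = 1.74825.
Running total after boundary: 16.8293.
Order-1 term: 1/12 · (0.0909091 − 0.333333) = -0.0202020.
Running total after k=1: 16.8091.
Order-2 term: −1/720 · (0.00150263 − 0.0740741) = 0.000100794.
Running total after k=2: 16.8092.
Order-3 term: 1/30240 · (0.000149021 − 0.0987654) = -3.26112e-06.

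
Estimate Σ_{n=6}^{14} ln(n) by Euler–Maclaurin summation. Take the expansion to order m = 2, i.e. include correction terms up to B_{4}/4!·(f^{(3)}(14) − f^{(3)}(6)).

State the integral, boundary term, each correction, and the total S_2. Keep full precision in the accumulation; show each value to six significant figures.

S_2 ≈ 20.4037

Integral: ∫_6^14 ln(x) dx = 18.1962.
½[f(6) + f(14)] = ½[1.79176 + 2.63906] = 2.21541.
Running total after boundary: 20.4117.
Order-1 term: 1/12 · (0.0714286 − 0.166667) = -0.00793651.
Running total after k=1: 20.4037.
Order-2 term: −1/720 · (0.000728863 − 0.00925926) = 1.18478e-05.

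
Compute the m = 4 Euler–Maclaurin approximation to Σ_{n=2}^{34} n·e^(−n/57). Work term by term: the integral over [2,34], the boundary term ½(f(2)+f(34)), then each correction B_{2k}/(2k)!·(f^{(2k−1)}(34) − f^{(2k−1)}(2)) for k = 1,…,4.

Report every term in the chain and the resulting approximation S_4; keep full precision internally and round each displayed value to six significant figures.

The integral term ∫_2^34 x·e^(−x/57) dx = 390.354.
½[f(2) + f(34)] = ½[1.93104 + 18.7252] = 10.3281.
Running total after boundary: 400.682.
k=1: B_{2}/(2)! × [f^{(1)}(34) − f^{(1)}(2)] = 1/12 × (0.222229 − 0.931643) = -0.0591178.
Partial sum through k=1: 400.623.
k=2: B_{4}/(4)! × [f^{(3)}(34) − f^{(3)}(2)] = −1/720 × (0.000407421 − 0.000881097) = 6.57884e-07.
Partial sum through k=2: 400.623.
k=3: B_{6}/(6)! × [f^{(5)}(34) − f^{(5)}(2)] = 1/30240 × (2.29745e-07 − 4.54123e-07) = -7.41991e-12.
Partial sum through k=3: 400.623.
k=4: B_{8}/(8)! × [f^{(7)}(34) − f^{(7)}(2)] = −1/1209600 × (1.02829e-10 − 1.96078e-10) = 7.70904e-17.

S_4 ≈ 400.623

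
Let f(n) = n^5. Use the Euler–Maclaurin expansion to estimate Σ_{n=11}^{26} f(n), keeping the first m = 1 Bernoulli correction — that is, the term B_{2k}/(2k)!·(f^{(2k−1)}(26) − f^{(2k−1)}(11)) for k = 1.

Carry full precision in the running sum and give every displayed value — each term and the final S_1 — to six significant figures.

S_1 ≈ 5.73962e+07

The integral term ∫_11^26 x^5 dx = 5.11907e+07.
Endpoint term: (f(11) + f(26))/2 = (161051 + 1.18814e+07)/2 = 6.02121e+06.
So far: 5.72119e+07.
k=1: B_{2}/(2)! × [f^{(1)}(26) − f^{(1)}(11)] = 1/12 × (2.28488e+06 − 73205.0) = 184306.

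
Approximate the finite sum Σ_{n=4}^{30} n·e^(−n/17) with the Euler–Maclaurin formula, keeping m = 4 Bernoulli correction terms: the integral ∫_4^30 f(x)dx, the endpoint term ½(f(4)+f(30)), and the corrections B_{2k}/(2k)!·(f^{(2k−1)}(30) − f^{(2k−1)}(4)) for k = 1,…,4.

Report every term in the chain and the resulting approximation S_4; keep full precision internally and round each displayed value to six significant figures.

∫_4^30 x·e^(−x/17) dx evaluates to 145.332.
Boundary: ½(f(4) + f(30)) = ½(3.16135 + 5.13711) = 4.14923.
Running total after boundary: 149.482.
k=1: B_{2}/(2)! × [f^{(1)}(30) − f^{(1)}(4)] = 1/12 × (-0.130946 − 0.604376) = -0.0612769.
Partial sum through k=1: 149.420.
k=2: B_{4}/(4)! × [f^{(3)}(30) − f^{(3)}(4)] = −1/720 × (0.000731932 − 0.00756074) = 9.48445e-06.
Partial sum through k=2: 149.420.
k=3: B_{6}/(6)! × [f^{(5)}(30) − f^{(5)}(4)] = 1/30240 × (6.63309e-06 − 4.50872e-05) = -1.27163e-09.
Partial sum through k=3: 149.420.
k=4: B_{8}/(8)! × [f^{(7)}(30) − f^{(7)}(4)] = −1/1209600 × (3.71403e-08 − 2.21497e-07) = 1.52412e-13.

S_4 ≈ 149.420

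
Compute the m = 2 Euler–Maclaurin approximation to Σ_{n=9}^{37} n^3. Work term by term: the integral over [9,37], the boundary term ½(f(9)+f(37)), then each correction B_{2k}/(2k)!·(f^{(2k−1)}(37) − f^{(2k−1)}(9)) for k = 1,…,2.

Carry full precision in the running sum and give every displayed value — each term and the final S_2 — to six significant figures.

S_2 ≈ 492913

∫_9^37 x^3 dx evaluates to 466900.
Boundary: ½(f(9) + f(37)) = ½(729.000 + 50653.0) = 25691.0.
Running total after boundary: 492591.
Correction k=1: B_{2}/2! · (f^{(1)}(37) − f^{(1)}(9)) = 1/12 · (4107.00 − 243.000) = 322.000.
Running total after k=1: 492913.
Correction k=2: B_{4}/4! · (f^{(3)}(37) − f^{(3)}(9)) = −1/720 · (6.00000 − 6.00000) = 0.00000.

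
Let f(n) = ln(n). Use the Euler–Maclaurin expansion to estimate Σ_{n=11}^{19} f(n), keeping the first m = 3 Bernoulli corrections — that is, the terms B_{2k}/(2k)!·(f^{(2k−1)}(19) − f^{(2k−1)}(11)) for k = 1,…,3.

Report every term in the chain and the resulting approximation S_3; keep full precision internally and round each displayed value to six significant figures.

S_3 ≈ 24.2355

∫_11^19 ln(x) dx evaluates to 21.5675.
Endpoint term: (f(11) + f(19))/2 = (2.39790 + 2.94444)/2 = 2.67117.
Integral + boundary = 24.2387.
k=1: B_{2}/(2)! × [f^{(1)}(19) − f^{(1)}(11)] = 1/12 × (0.0526316 − 0.0909091) = -0.00318979.
Partial sum through k=1: 24.2355.
k=2: B_{4}/(4)! × [f^{(3)}(19) − f^{(3)}(11)] = −1/720 × (0.000291588 − 0.00150263) = 1.68200e-06.
Partial sum through k=2: 24.2355.
k=3: B_{6}/(6)! × [f^{(5)}(19) − f^{(5)}(11)] = 1/30240 × (9.69267e-06 − 0.000149021) = -4.60742e-09.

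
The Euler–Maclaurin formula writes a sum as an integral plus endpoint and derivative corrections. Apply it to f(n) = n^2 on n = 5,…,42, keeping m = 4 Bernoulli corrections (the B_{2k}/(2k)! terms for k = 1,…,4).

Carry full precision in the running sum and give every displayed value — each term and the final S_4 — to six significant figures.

The integral term ∫_5^42 x^2 dx = 24654.3.
Boundary: ½(f(5) + f(42)) = ½(25.0000 + 1764.00) = 894.500.
Integral + boundary = 25548.8.
k=1: B_{2}/(2)! × [f^{(1)}(42) − f^{(1)}(5)] = 1/12 × (84.0000 − 10.0000) = 6.16667.
Running total after k=1: 25555.0.
k=2: B_{4}/(4)! × [f^{(3)}(42) − f^{(3)}(5)] = −1/720 × (0.00000 − 0.00000) = 0.00000.
Running total after k=2: 25555.0.
k=3: B_{6}/(6)! × [f^{(5)}(42) − f^{(5)}(5)] = 1/30240 × (0.00000 − 0.00000) = 0.00000.
Running total after k=3: 25555.0.
k=4: B_{8}/(8)! × [f^{(7)}(42) − f^{(7)}(5)] = −1/1209600 × (0.00000 − 0.00000) = 0.00000.

S_4 ≈ 25555.0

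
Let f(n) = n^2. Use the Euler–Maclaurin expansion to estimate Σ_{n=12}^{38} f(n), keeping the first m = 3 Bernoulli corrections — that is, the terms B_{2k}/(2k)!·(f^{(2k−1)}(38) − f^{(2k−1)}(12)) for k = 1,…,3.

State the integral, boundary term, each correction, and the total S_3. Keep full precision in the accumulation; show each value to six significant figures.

Integral: ∫_12^38 x^2 dx = 17714.7.
Endpoint term: (f(12) + f(38))/2 = (144.000 + 1444.00)/2 = 794.000.
So far: 18508.7.
k=1: B_{2}/(2)! × [f^{(1)}(38) − f^{(1)}(12)] = 1/12 × (76.0000 − 24.0000) = 4.33333.
Running total after k=1: 18513.0.
k=2: B_{4}/(4)! × [f^{(3)}(38) − f^{(3)}(12)] = −1/720 × (0.00000 − 0.00000) = 0.00000.
Running total after k=2: 18513.0.
k=3: B_{6}/(6)! × [f^{(5)}(38) − f^{(5)}(12)] = 1/30240 × (0.00000 − 0.00000) = 0.00000.

S_3 ≈ 18513.0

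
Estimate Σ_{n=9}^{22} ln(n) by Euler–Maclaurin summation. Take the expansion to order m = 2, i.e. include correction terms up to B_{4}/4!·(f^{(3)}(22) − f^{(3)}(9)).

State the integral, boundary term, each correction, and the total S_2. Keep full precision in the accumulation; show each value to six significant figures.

Integral: ∫_9^22 ln(x) dx = 35.2279.
Endpoint term: (f(9) + f(22))/2 = (2.19722 + 3.09104)/2 = 2.64413.
Integral + boundary = 37.8720.
k=1: B_{2}/(2)! × [f^{(1)}(22) − f^{(1)}(9)] = 1/12 × (0.0454545 − 0.111111) = -0.00547138.
Running total after k=1: 37.8666.
k=2: B_{4}/(4)! × [f^{(3)}(22) − f^{(3)}(9)] = −1/720 × (0.000187829 − 0.00274348) = 3.54952e-06.

S_2 ≈ 37.8666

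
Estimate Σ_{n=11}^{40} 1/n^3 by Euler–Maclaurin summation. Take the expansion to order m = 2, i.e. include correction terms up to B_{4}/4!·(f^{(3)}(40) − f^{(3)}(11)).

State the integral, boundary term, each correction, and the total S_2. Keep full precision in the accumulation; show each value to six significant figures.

∫_11^40 1/x^3 dx evaluates to 0.00381973.
Endpoint term: (f(11) + f(40))/2 = (0.000751315 + 1.56250e-05)/2 = 0.000383470.
Running total after boundary: 0.00420320.
Order-1 term: 1/12 · (-1.17187e-06 − (-0.000204904)) = 1.69777e-05.
Running total after k=1: 0.00422018.
Order-2 term: −1/720 · (-1.46484e-08 − (-3.38684e-05)) = -4.70191e-08.

S_2 ≈ 0.00422013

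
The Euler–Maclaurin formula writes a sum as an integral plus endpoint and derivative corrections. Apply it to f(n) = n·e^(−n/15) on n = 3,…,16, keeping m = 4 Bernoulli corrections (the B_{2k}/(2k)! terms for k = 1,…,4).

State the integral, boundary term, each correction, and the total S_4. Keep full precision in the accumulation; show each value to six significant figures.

Integral: ∫_3^16 x·e^(−x/15) dx = 61.0258.
Boundary: ½(f(3) + f(16)) = ½(2.45619 + 5.50646) = 3.98133.
Integral + boundary = 65.0071.
k=1: B_{2}/(2)! × [f^{(1)}(16) − f^{(1)}(3)] = 1/12 × (-0.0229436 − 0.654985) = -0.0564940.
Running total after k=1: 64.9506.
k=2: B_{4}/(4)! × [f^{(3)}(16) − f^{(3)}(3)] = −1/720 × (0.00295717 − 0.0101886) = 1.00437e-05.
Running total after k=2: 64.9506.
k=3: B_{6}/(6)! × [f^{(5)}(16) − f^{(5)}(3)] = 1/30240 × (2.67392e-05 − 7.76278e-05) = -1.68282e-09.
Running total after k=3: 64.9506.
k=4: B_{8}/(8)! × [f^{(7)}(16) − f^{(7)}(3)] = −1/1209600 × (1.79268e-07 − 4.88768e-07) = 2.55869e-13.

S_4 ≈ 64.9506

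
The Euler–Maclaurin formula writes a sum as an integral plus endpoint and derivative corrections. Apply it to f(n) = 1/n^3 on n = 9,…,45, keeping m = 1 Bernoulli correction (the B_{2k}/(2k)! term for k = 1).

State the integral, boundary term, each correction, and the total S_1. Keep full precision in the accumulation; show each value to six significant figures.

∫_9^45 1/x^3 dx evaluates to 0.00592593.
Endpoint term: (f(9) + f(45))/2 = (0.00137174 + 1.09739e-05)/2 = 0.000691358.
Running total after boundary: 0.00661728.
Order-1 term: 1/12 · (-7.31596e-07 − (-0.000457247)) = 3.80430e-05.

S_1 ≈ 0.00665533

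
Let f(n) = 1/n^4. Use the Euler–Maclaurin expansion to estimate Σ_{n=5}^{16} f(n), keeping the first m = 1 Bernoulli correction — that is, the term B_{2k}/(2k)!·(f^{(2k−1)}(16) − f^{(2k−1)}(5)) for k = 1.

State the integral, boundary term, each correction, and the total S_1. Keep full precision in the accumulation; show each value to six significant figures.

∫_5^16 1/x^4 dx evaluates to 0.00258529.
Boundary: ½(f(5) + f(16)) = ½(0.00160000 + 1.52588e-05) = 0.000807629.
So far: 0.00339292.
Order-1 term: 1/12 · (-3.81470e-06 − (-0.00128000)) = 0.000106349.

S_1 ≈ 0.00349926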